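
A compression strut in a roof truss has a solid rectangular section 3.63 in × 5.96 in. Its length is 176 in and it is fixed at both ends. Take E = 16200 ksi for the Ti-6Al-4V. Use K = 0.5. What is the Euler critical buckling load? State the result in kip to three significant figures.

Buckling occurs about the weak axis: I_min = h·b³/12 with b = 3.63 in (the shorter side).
I_min = 5.96×3.63³/12 = 23.76 in⁴
Effective length L_e = K·L = 0.5 × 176 = 88.00 in
P_cr = π²EI / L_e² = π² × 16200×10³ × 23.76 / 88.00² = 4.905×10^5 lb

P_cr ≈ 490 kip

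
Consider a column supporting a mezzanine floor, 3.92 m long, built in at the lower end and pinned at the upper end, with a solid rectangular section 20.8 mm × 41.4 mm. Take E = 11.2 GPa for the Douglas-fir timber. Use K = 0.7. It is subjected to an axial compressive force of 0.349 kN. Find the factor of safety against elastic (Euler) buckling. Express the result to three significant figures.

Buckling occurs about the weak axis: I_min = h·b³/12 with b = 20.8 mm (the shorter side).
I_min = 41.4×20.8³/12 = 3.105×10^4 mm⁴
I = 3.105×10^4 mm⁴ = 3.105×10^-8 m⁴
Effective length L_e = K·L = 0.7 × 3.92 = 2.744 m
P_cr = π²EI / L_e² = π² × 11.2×10⁹ × 3.105×10^-8 / 2.744² = 455.8 N
Factor of safety n = P_cr / P = 0.45578 / 0.349 = 1.31

n ≈ 1.31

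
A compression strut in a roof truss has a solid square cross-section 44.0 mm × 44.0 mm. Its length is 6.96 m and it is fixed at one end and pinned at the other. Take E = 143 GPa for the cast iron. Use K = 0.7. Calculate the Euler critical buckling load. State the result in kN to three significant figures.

I = a⁴/12 = 44.0⁴/12 = 3.123×10^5 mm⁴
I = 3.123×10^5 mm⁴ = 3.123×10^-7 m⁴
Effective length L_e = K·L = 0.7 × 6.96 = 4.872 m
P_cr = π²EI / L_e² = π² × 143×10⁹ × 3.123×10^-7 / 4.872² = 1.857×10^4 N

P_cr ≈ 18.6 kN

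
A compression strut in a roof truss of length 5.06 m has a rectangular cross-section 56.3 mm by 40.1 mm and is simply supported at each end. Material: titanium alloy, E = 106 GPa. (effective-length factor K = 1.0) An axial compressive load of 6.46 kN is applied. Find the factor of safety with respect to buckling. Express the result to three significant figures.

n ≈ 1.91

Buckling occurs about the weak axis: I_min = h·b³/12 with b = 40.1 mm (the shorter side).
I_min = 56.3×40.1³/12 = 3.025×10^5 mm⁴
I = 3.025×10^5 mm⁴ = 3.025×10^-7 m⁴
Effective length L_e = K·L = 1 × 5.06 = 5.060 m
P_cr = π²EI / L_e² = π² × 106×10⁹ × 3.025×10^-7 / 5.060² = 1.236×10^4 N
Factor of safety n = P_cr / P = 12.361 / 6.46 = 1.91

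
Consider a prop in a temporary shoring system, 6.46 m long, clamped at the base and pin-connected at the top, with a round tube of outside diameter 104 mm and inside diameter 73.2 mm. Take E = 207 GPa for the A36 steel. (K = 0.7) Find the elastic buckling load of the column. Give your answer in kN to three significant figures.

P_cr ≈ 433 kN

d_o = 104 mm, d_i = 73.2 mm
I = π(d_o⁴ − d_i⁴)/64 = π(104⁴ − 73.20⁴)/64 = 4.333×10^6 mm⁴
I = 4.333×10^6 mm⁴ = 4.333×10^-6 m⁴
Effective length L_e = K·L = 0.7 × 6.46 = 4.522 m
P_cr = π²EI / L_e² = π² × 207×10⁹ × 4.333×10^-6 / 4.522² = 4.329×10^5 N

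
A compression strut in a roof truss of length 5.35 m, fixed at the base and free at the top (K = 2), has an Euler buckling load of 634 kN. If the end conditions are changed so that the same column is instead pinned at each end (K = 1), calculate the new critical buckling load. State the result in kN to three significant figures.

P_cr ∝ 1/K², so P_cr,new = P_cr,old × (K_old/K_new)² = 634 × (2/1)²
= 634 × 4.000 = 2540 kN

P_cr ≈ 2540 kN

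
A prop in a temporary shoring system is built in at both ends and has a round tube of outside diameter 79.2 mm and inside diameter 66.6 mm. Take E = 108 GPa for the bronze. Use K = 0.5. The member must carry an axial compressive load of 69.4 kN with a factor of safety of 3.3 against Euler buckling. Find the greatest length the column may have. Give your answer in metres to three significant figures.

L_max ≈ 4.24 m

d_o = 79.2 mm, d_i = 66.6 mm
I = π(d_o⁴ − d_i⁴)/64 = π(79.2⁴ − 66.60⁴)/64 = 9.656×10^5 mm⁴
I = 9.656×10^-7 m⁴
Required critical load P_cr = n·P = 3.3 × 69.4 = 229.0 kN = 2.290×10^5 N
From P_cr = π²EI/(K·L)²:  L = (1/K)·√(π²EI/P_cr) = (1/0.5)·√(π²×1.08×10^11×9.656×10^-7/2.290×10^5)
L = 4.24 m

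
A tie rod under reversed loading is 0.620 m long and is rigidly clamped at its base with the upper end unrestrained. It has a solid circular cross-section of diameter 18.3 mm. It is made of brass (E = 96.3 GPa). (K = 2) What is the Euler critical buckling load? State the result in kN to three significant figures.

P_cr ≈ 3.40 kN

I = πd⁴/64 = π×18.3⁴/64 = 5.505×10^3 mm⁴
I = 5.505×10^3 mm⁴ = 5.505×10^-9 m⁴
Effective length L_e = K·L = 2 × 0.620 = 1.240 m
P_cr = π²EI / L_e² = π² × 96.3×10⁹ × 5.505×10^-9 / 1.240² = 3.403×10^3 N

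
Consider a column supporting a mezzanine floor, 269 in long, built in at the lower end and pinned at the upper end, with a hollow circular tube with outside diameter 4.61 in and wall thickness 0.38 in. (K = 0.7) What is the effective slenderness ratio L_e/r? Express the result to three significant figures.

λ ≈ 125

Inner diameter d_i = 4.61 − 2×0.38 = 3.850 in
I = π(d_o⁴ − d_i⁴)/64 = π(4.61⁴ − 3.850⁴)/64 = 11.39 in⁴
A = 5.050 in²;  r_min = √(I/A) = √(11.39/5.050) = 1.502 in
L_e = K·L = 0.7 × 269 = 188.3 in
λ = L_e / r_min = 188.30 / 1.502 = 125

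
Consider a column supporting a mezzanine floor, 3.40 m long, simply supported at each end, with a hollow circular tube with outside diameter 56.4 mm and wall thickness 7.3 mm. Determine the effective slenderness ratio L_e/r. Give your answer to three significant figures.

Inner diameter d_i = 56.4 − 2×7.3 = 41.80 mm
I = π(d_o⁴ − d_i⁴)/64 = π(56.4⁴ − 41.80⁴)/64 = 3.468×10^5 mm⁴
A = 1.126×10^3 mm²;  r_min = √(I/A) = √(3.468×10^5/1.126×10^3) = 17.55 mm
L_e = K·L = 1 × 3.40 m = 3.400 m = 3400.0 mm
λ = L_e / r_min = 3400.0 / 17.55 = 194

λ ≈ 194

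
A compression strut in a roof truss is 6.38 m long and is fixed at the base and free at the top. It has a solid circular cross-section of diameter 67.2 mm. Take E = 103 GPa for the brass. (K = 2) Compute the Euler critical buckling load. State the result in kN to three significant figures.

I = πd⁴/64 = π×67.2⁴/64 = 1.001×10^6 mm⁴
I = 1.001×10^6 mm⁴ = 1.001×10^-6 m⁴
Effective length L_e = K·L = 2 × 6.38 = 12.76 m
P_cr = π²EI / L_e² = π² × 103×10⁹ × 1.001×10^-6 / 12.76² = 6.250×10^3 N

P_cr ≈ 6.25 kN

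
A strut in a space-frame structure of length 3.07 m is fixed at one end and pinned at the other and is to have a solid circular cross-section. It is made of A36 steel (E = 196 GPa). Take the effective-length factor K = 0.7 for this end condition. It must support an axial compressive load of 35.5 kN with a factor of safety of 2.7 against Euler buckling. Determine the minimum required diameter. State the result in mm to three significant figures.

Required P_cr = n·P = 2.7 × 35.5 = 95.85 kN
L_e = K·L = 0.7 × 3.07 = 2.149 m
Required I = P_cr·L_e²/(π²E) = 9.585×10^4 × 2.149² / (π² × 1.96×10^11) = 2.288×10^-7 m⁴
I_req = 2.288×10^5 mm⁴
Solid circle: I = πd⁴/64  ⇒  d = (64I/π)^(1/4) = (64×2.288×10^5/π)^(1/4) = 46.5 mm

d ≈ 46.5 mm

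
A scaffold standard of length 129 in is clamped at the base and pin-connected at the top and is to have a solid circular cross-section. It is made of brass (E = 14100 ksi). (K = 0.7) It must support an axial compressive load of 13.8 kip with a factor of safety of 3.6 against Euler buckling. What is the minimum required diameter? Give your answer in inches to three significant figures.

d ≈ 2.78 in

Required P_cr = n·P = 3.6 × 13.8 = 49.68 kip
L_e = K·L = 0.7 × 129 = 90.30 in
Required I = P_cr·L_e²/(π²E) = 4.968×10^4 × 90.30² / (π² × 1.41×10^7) = 2.911 in⁴
Solid circle: I = πd⁴/64  ⇒  d = (64I/π)^(1/4) = (64×2.911/π)^(1/4) = 2.78 in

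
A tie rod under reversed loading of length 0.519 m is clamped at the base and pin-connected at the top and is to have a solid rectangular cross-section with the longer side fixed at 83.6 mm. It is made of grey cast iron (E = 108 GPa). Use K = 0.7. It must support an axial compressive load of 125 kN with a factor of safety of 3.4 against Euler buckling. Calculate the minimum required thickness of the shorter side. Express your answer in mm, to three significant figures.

b ≈ 19.6 mm

Required P_cr = n·P = 3.4 × 125 = 425.0 kN
L_e = K·L = 0.7 × 0.519 = 0.3633 m
Required I = P_cr·L_e²/(π²E) = 4.250×10^5 × 0.3633² / (π² × 1.08×10^11) = 5.263×10^-8 m⁴
I_req = 5.263×10^4 mm⁴
Rectangle, weak axis: I_min = h·b³/12 with h = 83.6 mm fixed  ⇒  b = (12I/h)^(1/3) = 19.6 mm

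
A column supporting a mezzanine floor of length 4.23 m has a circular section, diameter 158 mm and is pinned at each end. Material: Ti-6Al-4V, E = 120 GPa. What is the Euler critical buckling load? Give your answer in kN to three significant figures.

I = πd⁴/64 = π×158⁴/64 = 3.059×10^7 mm⁴
I = 3.059×10^7 mm⁴ = 3.059×10^-5 m⁴
Effective length L_e = K·L = 1 × 4.23 = 4.230 m
P_cr = π²EI / L_e² = π² × 120×10⁹ × 3.059×10^-5 / 4.230² = 2.025×10^6 N

P_cr ≈ 2020 kN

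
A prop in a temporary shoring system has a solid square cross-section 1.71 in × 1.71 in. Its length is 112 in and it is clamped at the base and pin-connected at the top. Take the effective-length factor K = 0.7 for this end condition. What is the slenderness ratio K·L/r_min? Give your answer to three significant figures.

λ ≈ 159

For a square r = a/√12 = 1.71/√12 = 0.4936 in
L_e = K·L = 0.7 × 112 = 78.40 in
λ = L_e / r_min = 78.400 / 0.4936 = 159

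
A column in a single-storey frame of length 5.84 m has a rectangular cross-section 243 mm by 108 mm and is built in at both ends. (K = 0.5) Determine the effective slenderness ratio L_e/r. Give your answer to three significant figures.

λ ≈ 93.7

For a rectangle r_min = b/√12 = 108/√12 = 31.18 mm
L_e = K·L = 0.5 × 5.84 m = 2.920 m = 2920.0 mm
λ = L_e / r_min = 2920.0 / 31.18 = 93.7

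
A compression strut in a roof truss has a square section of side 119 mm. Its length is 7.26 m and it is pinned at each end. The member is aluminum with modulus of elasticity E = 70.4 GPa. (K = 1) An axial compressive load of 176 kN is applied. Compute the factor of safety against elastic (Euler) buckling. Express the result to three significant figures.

n ≈ 1.25

I = a⁴/12 = 119⁴/12 = 1.671×10^7 mm⁴
I = 1.671×10^7 mm⁴ = 1.671×10^-5 m⁴
Effective length L_e = K·L = 1 × 7.26 = 7.260 m
P_cr = π²EI / L_e² = π² × 70.4×10⁹ × 1.671×10^-5 / 7.260² = 2.203×10^5 N
Factor of safety n = P_cr / P = 220.30 / 176 = 1.25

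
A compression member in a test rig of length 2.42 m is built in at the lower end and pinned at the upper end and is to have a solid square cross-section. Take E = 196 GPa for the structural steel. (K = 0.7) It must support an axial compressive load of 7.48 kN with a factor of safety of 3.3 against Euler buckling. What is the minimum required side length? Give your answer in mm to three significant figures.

a ≈ 25.7 mm

Required P_cr = n·P = 3.3 × 7.48 = 24.68 kN
L_e = K·L = 0.7 × 2.42 = 1.694 m
Required I = P_cr·L_e²/(π²E) = 2.468×10^4 × 1.694² / (π² × 1.96×10^11) = 3.662×10^-8 m⁴
I_req = 3.662×10^4 mm⁴
Solid square: I = a⁴/12  ⇒  a = (12I)^(1/4) = (12×3.662×10^4)^(1/4) = 25.7 mm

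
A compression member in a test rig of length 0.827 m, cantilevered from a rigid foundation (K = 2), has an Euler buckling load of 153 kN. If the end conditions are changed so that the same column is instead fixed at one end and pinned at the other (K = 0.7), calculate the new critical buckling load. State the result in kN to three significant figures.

P_cr ≈ 1250 kN

P_cr ∝ 1/K², so P_cr,new = P_cr,old × (K_old/K_new)² = 153 × (2/0.7)²
= 153 × 8.163 = 1250 kN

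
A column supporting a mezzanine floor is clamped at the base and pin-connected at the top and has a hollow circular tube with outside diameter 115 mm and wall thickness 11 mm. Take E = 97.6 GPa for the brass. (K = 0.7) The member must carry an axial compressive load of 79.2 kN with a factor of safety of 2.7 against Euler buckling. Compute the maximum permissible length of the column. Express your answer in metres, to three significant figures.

L_max ≈ 6.72 m

Inner diameter d_i = 115 − 2×11 = 93.00 mm
I = π(d_o⁴ − d_i⁴)/64 = π(115⁴ − 93.00⁴)/64 = 4.913×10^6 mm⁴
I = 4.913×10^-6 m⁴
Required critical load P_cr = n·P = 2.7 × 79.2 = 213.8 kN = 2.138×10^5 N
From P_cr = π²EI/(K·L)²:  L = (1/K)·√(π²EI/P_cr) = (1/0.7)·√(π²×9.76×10^10×4.913×10^-6/2.138×10^5)
L = 6.72 m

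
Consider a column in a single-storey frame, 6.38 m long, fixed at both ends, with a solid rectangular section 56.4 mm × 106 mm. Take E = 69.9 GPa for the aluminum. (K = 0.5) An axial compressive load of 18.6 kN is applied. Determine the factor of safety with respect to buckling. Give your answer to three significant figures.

n ≈ 5.78

Buckling occurs about the weak axis: I_min = h·b³/12 with b = 56.4 mm (the shorter side).
I_min = 106×56.4³/12 = 1.585×10^6 mm⁴
I = 1.585×10^6 mm⁴ = 1.585×10^-6 m⁴
Effective length L_e = K·L = 0.5 × 6.38 = 3.190 m
P_cr = π²EI / L_e² = π² × 69.9×10⁹ × 1.585×10^-6 / 3.190² = 1.074×10^5 N
Factor of safety n = P_cr / P = 107.44 / 18.6 = 5.78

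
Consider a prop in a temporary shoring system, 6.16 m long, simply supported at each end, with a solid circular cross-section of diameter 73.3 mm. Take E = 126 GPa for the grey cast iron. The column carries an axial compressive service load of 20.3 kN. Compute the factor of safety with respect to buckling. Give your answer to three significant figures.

n ≈ 2.29

I = πd⁴/64 = π×73.3⁴/64 = 1.417×10^6 mm⁴
I = 1.417×10^6 mm⁴ = 1.417×10^-6 m⁴
Effective length L_e = K·L = 1 × 6.16 = 6.160 m
P_cr = π²EI / L_e² = π² × 126×10⁹ × 1.417×10^-6 / 6.160² = 4.644×10^4 N
Factor of safety n = P_cr / P = 46.440 / 20.3 = 2.29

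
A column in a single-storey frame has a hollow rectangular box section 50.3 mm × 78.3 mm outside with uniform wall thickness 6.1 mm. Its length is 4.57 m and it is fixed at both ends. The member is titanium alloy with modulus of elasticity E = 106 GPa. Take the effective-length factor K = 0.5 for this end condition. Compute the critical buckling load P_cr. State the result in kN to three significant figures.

Inner dimensions: h_i = 78.3 − 2×6.1 = 66.10 mm, b_i = 50.3 − 2×6.1 = 38.10 mm
Weak-axis I_min = (h_o·b_o³ − h_i·b_i³)/12 with b_o = 50.3, b_i = 38.10 mm (shorter outer/inner sides).
I_min = (78.3×50.3³ − 66.10×38.10³)/12 = 5.257×10^5 mm⁴
I = 5.257×10^5 mm⁴ = 5.257×10^-7 m⁴
Effective length L_e = K·L = 0.5 × 4.57 = 2.285 m
P_cr = π²EI / L_e² = π² × 106×10⁹ × 5.257×10^-7 / 2.285² = 1.053×10^5 N

P_cr ≈ 105 kN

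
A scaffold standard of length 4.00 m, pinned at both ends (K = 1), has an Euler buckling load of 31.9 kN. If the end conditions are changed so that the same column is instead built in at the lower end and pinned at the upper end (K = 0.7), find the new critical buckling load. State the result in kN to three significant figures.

P_cr ≈ 65.1 kN

P_cr ∝ 1/K², so P_cr,new = P_cr,old × (K_old/K_new)² = 31.9 × (1/0.7)²
= 31.9 × 2.041 = 65.1 kN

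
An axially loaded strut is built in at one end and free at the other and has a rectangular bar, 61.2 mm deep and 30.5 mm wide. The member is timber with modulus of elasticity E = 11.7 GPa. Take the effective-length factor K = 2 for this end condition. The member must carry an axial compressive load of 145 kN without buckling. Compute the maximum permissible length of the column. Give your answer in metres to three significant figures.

L_max ≈ 0.170 m

Buckling occurs about the weak axis: I_min = h·b³/12 with b = 30.5 mm (the shorter side).
I_min = 61.2×30.5³/12 = 1.447×10^5 mm⁴
I = 1.447×10^-7 m⁴
At the buckling limit P_cr = P = 1.450×10^5 N
From P_cr = π²EI/(K·L)²:  L = (1/K)·√(π²EI/P_cr) = (1/2)·√(π²×1.17×10^10×1.447×10^-7/1.450×10^5)
L = 0.170 m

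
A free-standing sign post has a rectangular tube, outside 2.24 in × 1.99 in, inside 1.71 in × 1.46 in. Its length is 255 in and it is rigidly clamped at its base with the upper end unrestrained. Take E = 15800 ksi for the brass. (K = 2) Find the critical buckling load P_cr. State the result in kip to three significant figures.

Weak-axis I_min = (h_o·b_o³ − h_i·b_i³)/12 with b_o = 1.99, b_i = 1.460 in (shorter outer/inner sides).
I_min = (2.24×1.99³ − 1.710×1.460³)/12 = 1.028 in⁴
Effective length L_e = K·L = 2 × 255 = 510.0 in
P_cr = π²EI / L_e² = π² × 15800×10³ × 1.028 / 510.0² = 616.1 lb

P_cr ≈ 0.616 kip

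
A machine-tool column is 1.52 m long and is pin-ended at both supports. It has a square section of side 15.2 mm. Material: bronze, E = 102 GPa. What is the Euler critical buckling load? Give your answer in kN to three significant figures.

P_cr ≈ 1.94 kN

I = a⁴/12 = 15.2⁴/12 = 4.448×10^3 mm⁴
I = 4.448×10^3 mm⁴ = 4.448×10^-9 m⁴
Effective length L_e = K·L = 1 × 1.52 = 1.520 m
P_cr = π²EI / L_e² = π² × 102×10⁹ × 4.448×10^-9 / 1.520² = 1.938×10^3 N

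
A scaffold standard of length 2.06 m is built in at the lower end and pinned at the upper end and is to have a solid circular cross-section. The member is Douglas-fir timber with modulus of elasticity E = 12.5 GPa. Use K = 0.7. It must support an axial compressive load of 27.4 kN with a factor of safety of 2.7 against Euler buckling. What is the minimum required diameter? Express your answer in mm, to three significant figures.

d ≈ 71.0 mm

Required P_cr = n·P = 2.7 × 27.4 = 73.98 kN
L_e = K·L = 0.7 × 2.06 = 1.442 m
Required I = P_cr·L_e²/(π²E) = 7.398×10^4 × 1.442² / (π² × 1.25×10^10) = 1.247×10^-6 m⁴
I_req = 1.247×10^6 mm⁴
Solid circle: I = πd⁴/64  ⇒  d = (64I/π)^(1/4) = (64×1.247×10^6/π)^(1/4) = 71.0 mm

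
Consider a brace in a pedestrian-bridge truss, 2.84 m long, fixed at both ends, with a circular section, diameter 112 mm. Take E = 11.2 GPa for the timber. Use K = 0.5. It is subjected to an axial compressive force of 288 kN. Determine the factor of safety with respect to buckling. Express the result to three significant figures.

n ≈ 1.47

I = πd⁴/64 = π×112⁴/64 = 7.724×10^6 mm⁴
I = 7.724×10^6 mm⁴ = 7.724×10^-6 m⁴
Effective length L_e = K·L = 0.5 × 2.84 = 1.420 m
P_cr = π²EI / L_e² = π² × 11.2×10⁹ × 7.724×10^-6 / 1.420² = 4.234×10^5 N
Factor of safety n = P_cr / P = 423.43 / 288 = 1.47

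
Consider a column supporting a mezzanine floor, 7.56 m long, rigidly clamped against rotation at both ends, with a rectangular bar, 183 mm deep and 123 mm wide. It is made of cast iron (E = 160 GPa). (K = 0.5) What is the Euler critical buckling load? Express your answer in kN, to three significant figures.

Buckling occurs about the weak axis: I_min = h·b³/12 with b = 123 mm (the shorter side).
I_min = 183×123³/12 = 2.838×10^7 mm⁴
I = 2.838×10^7 mm⁴ = 2.838×10^-5 m⁴
Effective length L_e = K·L = 0.5 × 7.56 = 3.780 m
P_cr = π²EI / L_e² = π² × 160×10⁹ × 2.838×10^-5 / 3.780² = 3.136×10^6 N

P_cr ≈ 3140 kN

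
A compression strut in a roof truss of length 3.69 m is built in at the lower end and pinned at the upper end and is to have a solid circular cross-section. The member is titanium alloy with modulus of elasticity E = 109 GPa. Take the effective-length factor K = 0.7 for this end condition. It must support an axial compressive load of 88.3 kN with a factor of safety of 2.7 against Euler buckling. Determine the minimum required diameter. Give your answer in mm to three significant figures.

Required P_cr = n·P = 2.7 × 88.3 = 238.4 kN
L_e = K·L = 0.7 × 3.69 = 2.583 m
Required I = P_cr·L_e²/(π²E) = 2.384×10^5 × 2.583² / (π² × 1.09×10^11) = 1.479×10^-6 m⁴
I_req = 1.479×10^6 mm⁴
Solid circle: I = πd⁴/64  ⇒  d = (64I/π)^(1/4) = (64×1.479×10^6/π)^(1/4) = 74.1 mm

d ≈ 74.1 mm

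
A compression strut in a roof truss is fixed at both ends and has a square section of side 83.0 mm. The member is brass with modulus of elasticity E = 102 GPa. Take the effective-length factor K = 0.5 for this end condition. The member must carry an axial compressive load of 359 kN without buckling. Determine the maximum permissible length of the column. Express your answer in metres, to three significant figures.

L_max ≈ 6.66 m

I = a⁴/12 = 83.0⁴/12 = 3.955×10^6 mm⁴
I = 3.955×10^-6 m⁴
At the buckling limit P_cr = P = 3.590×10^5 N
From P_cr = π²EI/(K·L)²:  L = (1/K)·√(π²EI/P_cr) = (1/0.5)·√(π²×1.02×10^11×3.955×10^-6/3.590×10^5)
L = 6.66 m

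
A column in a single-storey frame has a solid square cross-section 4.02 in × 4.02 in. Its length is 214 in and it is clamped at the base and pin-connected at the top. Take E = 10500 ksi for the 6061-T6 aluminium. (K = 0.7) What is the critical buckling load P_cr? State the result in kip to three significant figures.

P_cr ≈ 101 kip

I = a⁴/12 = 4.02⁴/12 = 21.76 in⁴
Effective length L_e = K·L = 0.7 × 214 = 149.8 in
P_cr = π²EI / L_e² = π² × 10500×10³ × 21.76 / 149.8² = 1.005×10^5 lb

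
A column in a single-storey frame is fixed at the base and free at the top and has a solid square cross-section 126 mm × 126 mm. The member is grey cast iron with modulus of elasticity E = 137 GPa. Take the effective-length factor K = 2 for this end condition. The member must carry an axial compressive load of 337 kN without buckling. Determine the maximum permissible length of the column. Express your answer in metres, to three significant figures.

I = a⁴/12 = 126⁴/12 = 2.100×10^7 mm⁴
I = 2.100×10^-5 m⁴
At the buckling limit P_cr = P = 3.370×10^5 N
From P_cr = π²EI/(K·L)²:  L = (1/K)·√(π²EI/P_cr) = (1/2)·√(π²×1.37×10^11×2.100×10^-5/3.370×10^5)
L = 4.59 m

L_max ≈ 4.59 m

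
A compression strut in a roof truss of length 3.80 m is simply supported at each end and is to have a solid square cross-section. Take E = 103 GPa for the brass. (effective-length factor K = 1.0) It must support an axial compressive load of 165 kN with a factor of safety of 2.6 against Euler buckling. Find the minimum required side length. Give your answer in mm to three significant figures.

Required P_cr = n·P = 2.6 × 165 = 429.0 kN
L_e = K·L = 1 × 3.80 = 3.800 m
Required I = P_cr·L_e²/(π²E) = 4.290×10^5 × 3.800² / (π² × 1.03×10^11) = 6.094×10^-6 m⁴
I_req = 6.094×10^6 mm⁴
Solid square: I = a⁴/12  ⇒  a = (12I)^(1/4) = (12×6.094×10^6)^(1/4) = 92.5 mm

a ≈ 92.5 mm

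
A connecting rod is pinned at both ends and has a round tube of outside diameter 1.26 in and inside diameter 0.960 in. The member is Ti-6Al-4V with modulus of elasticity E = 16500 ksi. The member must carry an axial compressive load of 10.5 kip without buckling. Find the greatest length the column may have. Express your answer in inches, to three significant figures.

L_max ≈ 35.7 in

d_o = 1.26 in, d_i = 0.960 in
I = π(d_o⁴ − d_i⁴)/64 = π(1.26⁴ − 0.9600⁴)/64 = 8.203×10^-2 in⁴
At the buckling limit P_cr = P = 1.050×10^4 lb
From P_cr = π²EI/(K·L)²:  L = (1/K)·√(π²EI/P_cr) = (1/1)·√(π²×1.65×10^7×8.203×10^-2/1.050×10^4)
L = 35.7 in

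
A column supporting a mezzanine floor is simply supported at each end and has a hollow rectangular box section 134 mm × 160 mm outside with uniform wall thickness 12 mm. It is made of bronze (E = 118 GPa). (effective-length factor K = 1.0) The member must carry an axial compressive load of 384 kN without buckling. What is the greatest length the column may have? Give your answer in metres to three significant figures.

Inner dimensions: h_i = 160 − 2×12 = 136.0 mm, b_i = 134 − 2×12 = 110.0 mm
Weak-axis I_min = (h_o·b_o³ − h_i·b_i³)/12 with b_o = 134, b_i = 110.0 mm (shorter outer/inner sides).
I_min = (160×134³ − 136.0×110.0³)/12 = 1.700×10^7 mm⁴
I = 1.700×10^-5 m⁴
At the buckling limit P_cr = P = 3.840×10^5 N
From P_cr = π²EI/(K·L)²:  L = (1/K)·√(π²EI/P_cr) = (1/1)·√(π²×1.18×10^11×1.700×10^-5/3.840×10^5)
L = 7.18 m

L_max ≈ 7.18 m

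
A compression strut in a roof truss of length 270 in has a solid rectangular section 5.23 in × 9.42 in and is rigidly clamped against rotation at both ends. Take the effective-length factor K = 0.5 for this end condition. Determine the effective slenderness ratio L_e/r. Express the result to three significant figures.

Buckling occurs about the weak axis: I_min = h·b³/12 with b = 5.23 in (the shorter side).
I_min = 9.42×5.23³/12 = 112.3 in⁴
A = 49.27 in²;  r_min = √(I/A) = √(112.3/49.27) = 1.510 in
L_e = K·L = 0.5 × 270 = 135.0 in
λ = L_e / r_min = 135.00 / 1.510 = 89.4

λ ≈ 89.4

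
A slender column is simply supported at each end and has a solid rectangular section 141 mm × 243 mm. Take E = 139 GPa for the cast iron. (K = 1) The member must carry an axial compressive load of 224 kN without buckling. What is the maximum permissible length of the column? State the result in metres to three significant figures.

L_max ≈ 18.6 m

Buckling occurs about the weak axis: I_min = h·b³/12 with b = 141 mm (the shorter side).
I_min = 243×141³/12 = 5.677×10^7 mm⁴
I = 5.677×10^-5 m⁴
At the buckling limit P_cr = P = 2.240×10^5 N
From P_cr = π²EI/(K·L)²:  L = (1/K)·√(π²EI/P_cr) = (1/1)·√(π²×1.39×10^11×5.677×10^-5/2.240×10^5)
L = 18.6 m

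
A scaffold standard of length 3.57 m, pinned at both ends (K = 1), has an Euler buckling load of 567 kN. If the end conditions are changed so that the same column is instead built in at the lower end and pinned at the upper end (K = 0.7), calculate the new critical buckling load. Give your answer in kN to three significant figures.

P_cr ≈ 1160 kN

P_cr ∝ 1/K², so P_cr,new = P_cr,old × (K_old/K_new)² = 567 × (1/0.7)²
= 567 × 2.041 = 1160 kN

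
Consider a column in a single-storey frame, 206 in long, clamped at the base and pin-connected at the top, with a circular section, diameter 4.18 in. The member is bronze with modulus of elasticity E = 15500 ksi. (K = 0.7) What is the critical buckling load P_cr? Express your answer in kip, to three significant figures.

I = πd⁴/64 = π×4.18⁴/64 = 14.99 in⁴
Effective length L_e = K·L = 0.7 × 206 = 144.2 in
P_cr = π²EI / L_e² = π² × 15500×10³ × 14.99 / 144.2² = 1.102×10^5 lb

P_cr ≈ 110 kip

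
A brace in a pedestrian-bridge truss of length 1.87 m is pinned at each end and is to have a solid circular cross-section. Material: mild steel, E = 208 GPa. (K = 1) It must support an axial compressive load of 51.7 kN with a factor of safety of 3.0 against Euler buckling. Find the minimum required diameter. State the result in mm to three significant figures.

d ≈ 48.2 mm

Required P_cr = n·P = 3.0 × 51.7 = 155.1 kN
L_e = K·L = 1 × 1.87 = 1.870 m
Required I = P_cr·L_e²/(π²E) = 1.551×10^5 × 1.870² / (π² × 2.08×10^11) = 2.642×10^-7 m⁴
I_req = 2.642×10^5 mm⁴
Solid circle: I = πd⁴/64  ⇒  d = (64I/π)^(1/4) = (64×2.642×10^5/π)^(1/4) = 48.2 mm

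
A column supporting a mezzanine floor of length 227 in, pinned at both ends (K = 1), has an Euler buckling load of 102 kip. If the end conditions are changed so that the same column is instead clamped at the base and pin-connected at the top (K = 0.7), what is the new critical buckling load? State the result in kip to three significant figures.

P_cr ∝ 1/K², so P_cr,new = P_cr,old × (K_old/K_new)² = 102 × (1/0.7)²
= 102 × 2.041 = 208 kip

P_cr ≈ 208 kip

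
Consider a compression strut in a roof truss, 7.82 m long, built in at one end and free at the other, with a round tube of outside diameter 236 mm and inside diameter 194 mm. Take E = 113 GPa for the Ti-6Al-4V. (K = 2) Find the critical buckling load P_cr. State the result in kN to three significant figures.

d_o = 236 mm, d_i = 194 mm
I = π(d_o⁴ − d_i⁴)/64 = π(236⁴ − 194.0⁴)/64 = 8.274×10^7 mm⁴
I = 8.274×10^7 mm⁴ = 8.274×10^-5 m⁴
Effective length L_e = K·L = 2 × 7.82 = 15.64 m
P_cr = π²EI / L_e² = π² × 113×10⁹ × 8.274×10^-5 / 15.64² = 3.772×10^5 N

P_cr ≈ 377 kN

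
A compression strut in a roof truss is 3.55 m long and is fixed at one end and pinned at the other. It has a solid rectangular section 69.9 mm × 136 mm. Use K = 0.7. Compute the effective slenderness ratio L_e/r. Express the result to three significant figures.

λ ≈ 123

Buckling occurs about the weak axis: I_min = h·b³/12 with b = 69.9 mm (the shorter side).
I_min = 136×69.9³/12 = 3.871×10^6 mm⁴
A = 9.506×10^3 mm²;  r_min = √(I/A) = √(3.871×10^6/9.506×10^3) = 20.18 mm
L_e = K·L = 0.7 × 3.55 m = 2.485 m = 2485.0 mm
λ = L_e / r_min = 2485.0 / 20.18 = 123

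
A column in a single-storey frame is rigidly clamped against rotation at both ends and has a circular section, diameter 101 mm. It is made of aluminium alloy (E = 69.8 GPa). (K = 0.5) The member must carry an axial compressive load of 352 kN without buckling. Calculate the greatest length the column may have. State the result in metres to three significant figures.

L_max ≈ 6.32 m

I = πd⁴/64 = π×101⁴/64 = 5.108×10^6 mm⁴
I = 5.108×10^-6 m⁴
At the buckling limit P_cr = P = 3.520×10^5 N
From P_cr = π²EI/(K·L)²:  L = (1/K)·√(π²EI/P_cr) = (1/0.5)·√(π²×6.98×10^10×5.108×10^-6/3.520×10^5)
L = 6.32 m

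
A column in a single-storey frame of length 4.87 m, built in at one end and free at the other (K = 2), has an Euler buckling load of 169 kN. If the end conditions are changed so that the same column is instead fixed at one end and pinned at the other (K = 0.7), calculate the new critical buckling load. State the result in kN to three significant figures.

P_cr ≈ 1380 kN

P_cr ∝ 1/K², so P_cr,new = P_cr,old × (K_old/K_new)² = 169 × (2/0.7)²
= 169 × 8.163 = 1380 kN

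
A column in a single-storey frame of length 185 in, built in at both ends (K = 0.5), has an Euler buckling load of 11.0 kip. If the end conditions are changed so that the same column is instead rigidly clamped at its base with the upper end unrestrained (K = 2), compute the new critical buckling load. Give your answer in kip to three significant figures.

P_cr ≈ 0.688 kip

P_cr ∝ 1/K², so P_cr,new = P_cr,old × (K_old/K_new)² = 11.0 × (0.5/2)²
= 11.0 × 0.06250 = 0.688 kip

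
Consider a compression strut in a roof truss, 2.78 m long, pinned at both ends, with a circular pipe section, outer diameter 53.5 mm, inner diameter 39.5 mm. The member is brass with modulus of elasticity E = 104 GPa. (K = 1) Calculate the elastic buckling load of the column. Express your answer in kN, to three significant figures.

d_o = 53.5 mm, d_i = 39.5 mm
I = π(d_o⁴ − d_i⁴)/64 = π(53.5⁴ − 39.50⁴)/64 = 2.826×10^5 mm⁴
I = 2.826×10^5 mm⁴ = 2.826×10^-7 m⁴
Effective length L_e = K·L = 1 × 2.78 = 2.780 m
P_cr = π²EI / L_e² = π² × 104×10⁹ × 2.826×10^-7 / 2.780² = 3.754×10^4 N

P_cr ≈ 37.5 kN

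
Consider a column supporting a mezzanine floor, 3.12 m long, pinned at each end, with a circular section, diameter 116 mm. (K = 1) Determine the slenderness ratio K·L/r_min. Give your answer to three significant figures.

λ ≈ 108

For a solid circle r = d/4 = 116/4 = 29.00 mm
L_e = K·L = 1 × 3.12 m = 3.120 m = 3120.0 mm
λ = L_e / r_min = 3120.0 / 29.00 = 108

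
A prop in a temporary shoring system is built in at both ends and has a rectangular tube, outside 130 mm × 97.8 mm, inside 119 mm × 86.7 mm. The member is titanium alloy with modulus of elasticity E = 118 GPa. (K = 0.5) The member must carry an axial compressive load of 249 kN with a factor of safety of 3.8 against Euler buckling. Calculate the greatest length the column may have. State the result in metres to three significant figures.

Weak-axis I_min = (h_o·b_o³ − h_i·b_i³)/12 with b_o = 97.8, b_i = 86.70 mm (shorter outer/inner sides).
I_min = (130×97.8³ − 119.0×86.70³)/12 = 3.671×10^6 mm⁴
I = 3.671×10^-6 m⁴
Required critical load P_cr = n·P = 3.8 × 249 = 946.2 kN = 9.462×10^5 N
From P_cr = π²EI/(K·L)²:  L = (1/K)·√(π²EI/P_cr) = (1/0.5)·√(π²×1.18×10^11×3.671×10^-6/9.462×10^5)
L = 4.25 m

L_max ≈ 4.25 m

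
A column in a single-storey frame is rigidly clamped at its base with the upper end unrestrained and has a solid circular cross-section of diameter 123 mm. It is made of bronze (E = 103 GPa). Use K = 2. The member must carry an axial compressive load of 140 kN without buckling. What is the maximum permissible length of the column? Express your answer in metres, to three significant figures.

I = πd⁴/64 = π×123⁴/64 = 1.124×10^7 mm⁴
I = 1.124×10^-5 m⁴
At the buckling limit P_cr = P = 1.400×10^5 N
From P_cr = π²EI/(K·L)²:  L = (1/K)·√(π²EI/P_cr) = (1/2)·√(π²×1.03×10^11×1.124×10^-5/1.400×10^5)
L = 4.52 m

L_max ≈ 4.52 m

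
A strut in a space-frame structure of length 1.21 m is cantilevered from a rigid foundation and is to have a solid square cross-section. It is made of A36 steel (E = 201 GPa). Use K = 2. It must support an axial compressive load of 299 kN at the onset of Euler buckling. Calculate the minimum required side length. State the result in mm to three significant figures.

L_e = K·L = 2 × 1.21 = 2.420 m
Required I = P_cr·L_e²/(π²E) = 2.990×10^5 × 2.420² / (π² × 2.01×10^11) = 8.827×10^-7 m⁴
I_req = 8.827×10^5 mm⁴
Solid square: I = a⁴/12  ⇒  a = (12I)^(1/4) = (12×8.827×10^5)^(1/4) = 57.0 mm

a ≈ 57.0 mm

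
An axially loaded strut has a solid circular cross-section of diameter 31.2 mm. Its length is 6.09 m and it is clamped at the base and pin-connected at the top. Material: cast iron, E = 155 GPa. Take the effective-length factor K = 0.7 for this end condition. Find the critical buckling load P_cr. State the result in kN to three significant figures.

P_cr ≈ 3.92 kN

I = πd⁴/64 = π×31.2⁴/64 = 4.651×10^4 mm⁴
I = 4.651×10^4 mm⁴ = 4.651×10^-8 m⁴
Effective length L_e = K·L = 0.7 × 6.09 = 4.263 m
P_cr = π²EI / L_e² = π² × 155×10⁹ × 4.651×10^-8 / 4.263² = 3.916×10^3 N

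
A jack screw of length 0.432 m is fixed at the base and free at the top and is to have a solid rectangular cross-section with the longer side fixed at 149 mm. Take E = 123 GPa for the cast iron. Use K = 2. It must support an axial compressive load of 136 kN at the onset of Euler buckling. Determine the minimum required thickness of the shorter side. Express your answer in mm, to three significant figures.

b ≈ 18.9 mm

L_e = K·L = 2 × 0.432 = 0.8640 m
Required I = P_cr·L_e²/(π²E) = 1.360×10^5 × 0.8640² / (π² × 1.23×10^11) = 8.363×10^-8 m⁴
I_req = 8.363×10^4 mm⁴
Rectangle, weak axis: I_min = h·b³/12 with h = 149 mm fixed  ⇒  b = (12I/h)^(1/3) = 18.9 mm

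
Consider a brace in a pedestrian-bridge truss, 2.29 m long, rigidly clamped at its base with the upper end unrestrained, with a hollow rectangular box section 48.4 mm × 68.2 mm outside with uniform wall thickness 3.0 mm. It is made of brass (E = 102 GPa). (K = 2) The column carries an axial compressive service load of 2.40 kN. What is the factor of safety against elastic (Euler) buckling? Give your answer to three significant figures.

Inner dimensions: h_i = 68.2 − 2×3.0 = 62.20 mm, b_i = 48.4 − 2×3.0 = 42.40 mm
Weak-axis I_min = (h_o·b_o³ − h_i·b_i³)/12 with b_o = 48.4, b_i = 42.40 mm (shorter outer/inner sides).
I_min = (68.2×48.4³ − 62.20×42.40³)/12 = 2.493×10^5 mm⁴
I = 2.493×10^5 mm⁴ = 2.493×10^-7 m⁴
Effective length L_e = K·L = 2 × 2.29 = 4.580 m
P_cr = π²EI / L_e² = π² × 102×10⁹ × 2.493×10^-7 / 4.580² = 1.196×10^4 N
Factor of safety n = P_cr / P = 11.963 / 2.40 = 4.98

n ≈ 4.98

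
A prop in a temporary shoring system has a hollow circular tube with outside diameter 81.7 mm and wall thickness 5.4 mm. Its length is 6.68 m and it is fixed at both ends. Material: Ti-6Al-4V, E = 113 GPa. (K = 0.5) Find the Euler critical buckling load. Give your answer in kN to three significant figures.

Inner diameter d_i = 81.7 − 2×5.4 = 70.90 mm
I = π(d_o⁴ − d_i⁴)/64 = π(81.7⁴ − 70.90⁴)/64 = 9.467×10^5 mm⁴
I = 9.467×10^5 mm⁴ = 9.467×10^-7 m⁴
Effective length L_e = K·L = 0.5 × 6.68 = 3.340 m
P_cr = π²EI / L_e² = π² × 113×10⁹ × 9.467×10^-7 / 3.340² = 9.464×10^4 N

P_cr ≈ 94.6 kN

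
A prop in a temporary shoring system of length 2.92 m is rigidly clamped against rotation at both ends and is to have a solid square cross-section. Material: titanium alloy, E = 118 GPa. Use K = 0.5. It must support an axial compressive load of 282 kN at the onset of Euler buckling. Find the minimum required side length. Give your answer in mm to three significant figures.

a ≈ 49.9 mm

L_e = K·L = 0.5 × 2.92 = 1.460 m
Required I = P_cr·L_e²/(π²E) = 2.820×10^5 × 1.460² / (π² × 1.18×10^11) = 5.161×10^-7 m⁴
I_req = 5.161×10^5 mm⁴
Solid square: I = a⁴/12  ⇒  a = (12I)^(1/4) = (12×5.161×10^5)^(1/4) = 49.9 mm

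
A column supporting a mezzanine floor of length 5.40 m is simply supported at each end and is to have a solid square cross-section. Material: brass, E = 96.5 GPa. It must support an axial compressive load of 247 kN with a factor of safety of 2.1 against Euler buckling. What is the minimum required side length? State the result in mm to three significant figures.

a ≈ 117 mm

Required P_cr = n·P = 2.1 × 247 = 518.7 kN
L_e = K·L = 1 × 5.40 = 5.400 m
Required I = P_cr·L_e²/(π²E) = 5.187×10^5 × 5.400² / (π² × 9.65×10^10) = 1.588×10^-5 m⁴
I_req = 1.588×10^7 mm⁴
Solid square: I = a⁴/12  ⇒  a = (12I)^(1/4) = (12×1.588×10^7)^(1/4) = 117 mm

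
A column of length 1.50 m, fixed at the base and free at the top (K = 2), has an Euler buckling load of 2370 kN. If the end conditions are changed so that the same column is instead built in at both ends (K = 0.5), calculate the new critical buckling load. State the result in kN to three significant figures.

P_cr ≈ 37900 kN

P_cr ∝ 1/K², so P_cr,new = P_cr,old × (K_old/K_new)² = 2370 × (2/0.5)²
= 2370 × 16.00 = 37900 kN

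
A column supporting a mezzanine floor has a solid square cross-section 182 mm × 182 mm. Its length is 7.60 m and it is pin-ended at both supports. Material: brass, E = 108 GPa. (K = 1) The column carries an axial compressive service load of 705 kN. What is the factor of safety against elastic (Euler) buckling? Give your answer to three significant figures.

n ≈ 2.39

I = a⁴/12 = 182⁴/12 = 9.143×10^7 mm⁴
I = 9.143×10^7 mm⁴ = 9.143×10^-5 m⁴
Effective length L_e = K·L = 1 × 7.60 = 7.600 m
P_cr = π²EI / L_e² = π² × 108×10⁹ × 9.143×10^-5 / 7.600² = 1.687×10^6 N
Factor of safety n = P_cr / P = 1687.3 / 705 = 2.39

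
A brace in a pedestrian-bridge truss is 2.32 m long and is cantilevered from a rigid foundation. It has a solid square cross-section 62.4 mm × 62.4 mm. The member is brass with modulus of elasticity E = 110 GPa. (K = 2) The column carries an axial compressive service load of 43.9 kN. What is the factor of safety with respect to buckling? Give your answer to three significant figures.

I = a⁴/12 = 62.4⁴/12 = 1.263×10^6 mm⁴
I = 1.263×10^6 mm⁴ = 1.263×10^-6 m⁴
Effective length L_e = K·L = 2 × 2.32 = 4.640 m
P_cr = π²EI / L_e² = π² × 110×10⁹ × 1.263×10^-6 / 4.640² = 6.371×10^4 N
Factor of safety n = P_cr / P = 63.711 / 43.9 = 1.45

n ≈ 1.45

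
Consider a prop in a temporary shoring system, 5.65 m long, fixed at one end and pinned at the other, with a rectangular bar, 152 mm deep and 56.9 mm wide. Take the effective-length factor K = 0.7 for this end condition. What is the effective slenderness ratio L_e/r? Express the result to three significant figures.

Buckling occurs about the weak axis: I_min = h·b³/12 with b = 56.9 mm (the shorter side).
I_min = 152×56.9³/12 = 2.333×10^6 mm⁴
A = 8.649×10^3 mm²;  r_min = √(I/A) = √(2.333×10^6/8.649×10^3) = 16.43 mm
L_e = K·L = 0.7 × 5.65 m = 3.955 m = 3955.0 mm
λ = L_e / r_min = 3955.0 / 16.43 = 241

λ ≈ 241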